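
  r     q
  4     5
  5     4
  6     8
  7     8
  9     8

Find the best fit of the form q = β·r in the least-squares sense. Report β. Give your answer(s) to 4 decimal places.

β = 1.0435

With design matrix A, AᵀA = [[207]] and Aᵀq = [216]ᵀ.
Hence β = 216 / 207 ≈ 1.04348.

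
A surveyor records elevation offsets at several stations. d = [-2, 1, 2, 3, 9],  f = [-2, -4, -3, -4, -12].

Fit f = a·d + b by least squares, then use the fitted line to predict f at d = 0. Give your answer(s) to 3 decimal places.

The normal equations are: 99·a + 13·b = -126;  13·a + 5·b = -25.
Eliminating b: 5·(row 1) − 13·(row 2) gives 326·a = 5·(-126) − 13·(-25) = -305, so a = -305/326.
Then b = ((-25) − 13·(-305/326))/5 = -837/326.
At d = 0: f̂ = (-305/326)·(0) + (-837/326)·(1) = -837/326.

f̂ = -2.567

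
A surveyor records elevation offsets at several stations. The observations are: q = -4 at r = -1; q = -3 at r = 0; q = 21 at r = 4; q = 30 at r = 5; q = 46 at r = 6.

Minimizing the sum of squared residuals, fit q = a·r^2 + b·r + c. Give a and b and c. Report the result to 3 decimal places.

a = 1.100, b = 1.491, c = -3.334

Compute the Gram sums: Σr^2·r^2 = 2178, Σr^2·r = 404, Σr^2 = 78, Σr·r = 78, Σr = 14, Σ1 = 5.
For Mᵀq: Σr^2·q = 2738, Σr·q = 514, Σq = 90.
MᵀM·[a, b, c]ᵀ = Mᵀq becomes [[2178, 404, 78]; [404, 78, 14]; [78, 14, 5]]·[a, b, c]ᵀ = [2738, 514, 90]ᵀ.
Row-reducing yields a = 3915/3559, b = 5305/3559, c = -11866/3559.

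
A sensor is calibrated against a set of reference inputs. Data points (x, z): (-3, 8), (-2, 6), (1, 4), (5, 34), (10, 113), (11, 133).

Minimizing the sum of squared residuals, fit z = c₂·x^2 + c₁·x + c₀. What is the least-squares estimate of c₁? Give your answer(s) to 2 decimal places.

Forming AᵀA = [[25364, 2422, 260]; [2422, 260, 22]; [260, 22, 6]] and Aᵀz = [28343, 2731, 298]ᵀ gives AᵀA·[c₂, c₁, c₀]ᵀ = Aᵀz.
Inverting the 3×3 Gram matrix, [c₂, c₁, c₀]ᵀ = [8202/8435, 19777/16870, 54521/16870]ᵀ.

c₁ = 1.17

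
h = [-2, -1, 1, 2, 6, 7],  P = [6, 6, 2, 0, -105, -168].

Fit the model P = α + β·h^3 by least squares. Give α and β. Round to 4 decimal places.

α = 3.4568, β = -0.5004

Entries of XᵀX: Σ1 = 6, Σh^3 = 559, Σh^3·h^3 = 164435.
And ΣP = -259, Σh^3·P = -80356.
Determinant 6·164435 − 559² = 674129.
α = ((-259)·164435 − 559·(-80356))/674129 = 2330339/674129; β = (6·(-80356) − 559·(-259))/674129 = -337355/674129.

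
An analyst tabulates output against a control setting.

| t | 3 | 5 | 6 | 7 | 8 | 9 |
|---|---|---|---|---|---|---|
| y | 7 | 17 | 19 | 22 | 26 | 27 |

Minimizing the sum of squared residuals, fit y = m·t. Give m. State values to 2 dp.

m = 3.13

The normal equations are: 264·m = 825.
Hence m = 825 / 264 ≈ 3.125.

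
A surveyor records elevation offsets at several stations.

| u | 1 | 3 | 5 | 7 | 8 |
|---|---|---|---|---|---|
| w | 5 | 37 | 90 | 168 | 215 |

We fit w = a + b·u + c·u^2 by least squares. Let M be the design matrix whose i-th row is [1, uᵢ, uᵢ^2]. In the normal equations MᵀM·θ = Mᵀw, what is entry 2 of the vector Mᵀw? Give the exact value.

3462

Entry 2 ↔ basis u, so (Mᵀw)_{2} = Σᵢ (u)·wᵢ = (1)·(5) + (3)·(37) + (5)·(90) + (7)·(168) + (8)·(215) = 3462.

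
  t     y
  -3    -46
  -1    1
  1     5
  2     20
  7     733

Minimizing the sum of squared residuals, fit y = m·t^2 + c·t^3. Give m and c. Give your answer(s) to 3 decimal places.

m = 0.939, c = 2.003

Compute the Gram sums: Σt^2·t^2 = 2500, Σt^2·t^3 = 16596, Σt^3·t^3 = 118444.
Right-hand side: Σt^2·y = 35589, Σt^3·y = 252825.
Δ = 2500·118444 − 16596² = 20682784.
m = (35589·118444 − 16596·252825)/20682784 = 2427477/2585348; c = (2500·252825 − 16596·35589)/20682784 = 1294608/646337.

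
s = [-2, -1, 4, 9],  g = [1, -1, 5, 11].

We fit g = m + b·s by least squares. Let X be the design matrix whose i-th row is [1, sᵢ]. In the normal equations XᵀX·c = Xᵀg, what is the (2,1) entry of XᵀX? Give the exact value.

10

Row 2 ↔ basis s, column 1 ↔ basis 1, so (XᵀX)_{2,1} = Σᵢ s = (-2)·(1) + (-1)·(1) + (4)·(1) + (9)·(1) = 10.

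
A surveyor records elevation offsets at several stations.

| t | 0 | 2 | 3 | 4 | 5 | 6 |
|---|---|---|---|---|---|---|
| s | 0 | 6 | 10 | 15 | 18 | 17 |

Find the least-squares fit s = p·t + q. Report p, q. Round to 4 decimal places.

From the data, Σt·t = 90, Σt = 20, Σ1 = 6.
And Σt·s = 294, Σs = 66.
MᵀM·[p, q]ᵀ = Mᵀs becomes [[90, 20]; [20, 6]]·[p, q]ᵀ = [294, 66]ᵀ.
Δ = 90·6 − 20² = 140.
p = (294·6 − 20·66)/140 = 111/35; q = (90·66 − 20·294)/140 = 3/7.

p = 3.1714, q = 0.4286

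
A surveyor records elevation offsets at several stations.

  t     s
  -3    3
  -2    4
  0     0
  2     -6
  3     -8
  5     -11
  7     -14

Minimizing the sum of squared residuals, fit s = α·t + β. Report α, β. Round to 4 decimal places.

AᵀA·[α, β]ᵀ = Aᵀs reads: 100·α + 12·β = -206;  12·α + 7·β = -32.
(Σt·t = 100, Σt = 12, Σ1 = 7, Σt·s = -206, Σs = -32.)
Δ = 100·7 − 12² = 556.
α = ((-206)·7 − 12·(-32))/556 = -529/278; β = (100·(-32) − 12·(-206))/556 = -182/139.

α = -1.9029, β = -1.3094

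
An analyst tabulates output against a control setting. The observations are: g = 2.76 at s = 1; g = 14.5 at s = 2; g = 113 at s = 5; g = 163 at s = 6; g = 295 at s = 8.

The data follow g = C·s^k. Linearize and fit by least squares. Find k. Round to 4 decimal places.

k = 2.2502

Let Y = ln g. Fitting Y = k·ln s + ln C by least squares:
Σln s = 6.1738, Σ(ln s)² = 10.6052, Σln g = 19.1975, Σln s·ln g = 30.4145.
Normal system: [[10.6052, 6.1738]; [6.1738, 5]]·[k, ln C]ᵀ = [30.4145, 19.1975]ᵀ.
Δ = 10.6052·5 − (6.1738)² = 14.9105; k = (30.4145·5 − 6.1738·19.1975)/14.9105 = 2.25019, ln C = (10.6052·19.1975 − 6.1738·30.4145)/14.9105 = 1.06106.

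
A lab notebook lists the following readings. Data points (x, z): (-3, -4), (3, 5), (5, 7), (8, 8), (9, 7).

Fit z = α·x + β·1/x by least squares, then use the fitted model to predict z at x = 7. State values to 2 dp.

ẑ = 6.72

Sums needed: Σx·x = 188, Σx·1/x = 5, Σ1/x·1/x = 37609/129600.
Moment sums: Σx·z = 189, Σ1/x·z = 278/45.
Determinant 188·(37609/129600) − 5² = 957623/32400.
α = (189·(37609/129600) − 5·(278/45))/(957623/32400) = 3104901/3830492; β = (188·(278/45) − 5·189)/(957623/32400) = 7012080/957623.
At x = 7: ẑ = (3104901/3830492)·(7) + (7012080/957623)·(1/7) = 180188469/26813444.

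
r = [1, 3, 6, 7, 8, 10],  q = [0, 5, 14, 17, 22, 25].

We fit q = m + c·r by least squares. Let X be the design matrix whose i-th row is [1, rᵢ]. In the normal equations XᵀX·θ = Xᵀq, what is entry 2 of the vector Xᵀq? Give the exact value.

644

Entry 2 ↔ basis r, so (Xᵀq)_{2} = Σᵢ (r)·qᵢ = (1)·(0) + (3)·(5) + (6)·(14) + (7)·(17) + (8)·(22) + (10)·(25) = 644.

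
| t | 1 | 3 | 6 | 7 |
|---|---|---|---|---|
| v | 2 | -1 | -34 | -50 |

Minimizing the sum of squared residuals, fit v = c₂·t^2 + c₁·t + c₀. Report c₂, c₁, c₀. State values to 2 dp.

The normal equations are: 3779·c₂ + 587·c₁ + 95·c₀ = -3681;  587·c₂ + 95·c₁ + 17·c₀ = -555;  95·c₂ + 17·c₁ + 4·c₀ = -83.
(Σt^2·t^2 = 3779, Σt^2·t = 587, Σt^2 = 95, Σt·t = 95, Σt = 17, Σ1 = 4, Σt^2·v = -3681, Σt·v = -555, Σv = -83.)
Row-reducing yields c₂ = -1223/708, c₁ = 3557/708, c₀ = -127/118.

c₂ = -1.73, c₁ = 5.02, c₀ = -1.08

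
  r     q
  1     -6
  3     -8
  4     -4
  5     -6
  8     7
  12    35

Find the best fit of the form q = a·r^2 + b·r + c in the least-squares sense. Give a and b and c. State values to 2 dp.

Normal-equation sums: Σr^2·r^2 = 25795, Σr^2·r = 2457, Σr^2 = 259, Σr·r = 259, Σr = 33, Σ1 = 6.
For Aᵀq: Σr^2·q = 5196, Σr·q = 400, Σq = 18.
AᵀA·[a, b, c]ᵀ = Aᵀq becomes [[25795, 2457, 259]; [2457, 259, 33]; [259, 33, 6]]·[a, b, c]ᵀ = [5196, 400, 18]ᵀ.
Inverting the 3×3 Gram matrix, [a, b, c]ᵀ = [9507/19978, -35047/14270, -28782/7135]ᵀ.

a = 0.48, b = -2.46, c = -4.03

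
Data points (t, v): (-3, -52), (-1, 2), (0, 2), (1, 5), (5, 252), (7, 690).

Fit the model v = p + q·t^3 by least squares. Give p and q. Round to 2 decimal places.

p = 2.60, q = 2.00

Sums needed: Σ1 = 6, Σt^3 = 441, Σt^3·t^3 = 134005.
And Σv = 899, Σt^3·v = 269577.
XᵀX·[p, q]ᵀ = Xᵀv becomes [[6, 441]; [441, 134005]]·[p, q]ᵀ = [899, 269577]ᵀ.
Eliminating q: 134005·(row 1) − 441·(row 2) gives 609549·p = 134005·899 − 441·269577 = 1587038, so p = 1587038/609549.
Then q = (269577 − 441·(1587038/609549))/134005 = 407001/203183.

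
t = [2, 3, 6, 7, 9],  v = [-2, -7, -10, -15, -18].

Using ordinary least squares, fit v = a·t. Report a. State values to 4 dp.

Forming XᵀX = [[179]] and Xᵀv = [-352]ᵀ gives XᵀX·[a]ᵀ = Xᵀv.
a = (-352)/179 = -1.96648.

a = -1.9665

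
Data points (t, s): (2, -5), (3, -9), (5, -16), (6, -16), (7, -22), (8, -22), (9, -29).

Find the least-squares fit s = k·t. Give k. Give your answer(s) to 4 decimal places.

The normal system AᵀA·[k]ᵀ = Aᵀs is [[268]]·[k]ᵀ = [-804]ᵀ.
k = (-804)/268 = -3.

k = -3.0000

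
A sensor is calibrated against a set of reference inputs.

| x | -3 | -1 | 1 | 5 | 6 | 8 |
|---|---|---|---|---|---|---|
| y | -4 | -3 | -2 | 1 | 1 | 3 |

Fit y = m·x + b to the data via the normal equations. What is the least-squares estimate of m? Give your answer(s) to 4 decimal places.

m = 0.6286

The normal system MᵀM·[m, b]ᵀ = Mᵀy is [[136, 16]; [16, 6]]·[m, b]ᵀ = [48, -4]ᵀ.
Δ = 136·6 − 16² = 560.
m = (48·6 − 16·(-4))/560 = 22/35; b = (136·(-4) − 16·48)/560 = -82/35.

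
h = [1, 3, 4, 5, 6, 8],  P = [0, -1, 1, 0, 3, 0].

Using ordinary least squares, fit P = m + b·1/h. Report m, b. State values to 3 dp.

m = 0.898, b = -1.151

Normal-equation sums: Σ1 = 6, Σ1/h = 83/40, Σ1/h·1/h = 18101/14400.
Right-hand side: ΣP = 3, Σ1/h·P = 5/12.
AᵀA·[m, b]ᵀ = AᵀP becomes [[6, 83/40]; [83/40, 18101/14400]]·[m, b]ᵀ = [3, 5/12]ᵀ.
Determinant 6·(18101/14400) − (83/40)² = 3107/960.
m = (3·(18101/14400) − (83/40)·(5/12))/(3107/960) = 13951/15535; b = (6·(5/12) − (83/40)·3)/(3107/960) = -3576/3107.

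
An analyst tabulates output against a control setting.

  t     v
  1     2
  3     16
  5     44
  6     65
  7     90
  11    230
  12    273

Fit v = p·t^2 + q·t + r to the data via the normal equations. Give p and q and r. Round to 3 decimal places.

p = 2.012, q = -1.465, r = 1.610

The normal system AᵀA·[p, q, r]ᵀ = Aᵀv is [[39781, 3771, 385]; [3771, 385, 45]; [385, 45, 7]]·[p, q, r]ᵀ = [75138, 7096, 720]ᵀ.
Solving the 3×3 system (Gaussian elimination) gives p = 118829/59059, q = -12356/8437, r = 95065/59059.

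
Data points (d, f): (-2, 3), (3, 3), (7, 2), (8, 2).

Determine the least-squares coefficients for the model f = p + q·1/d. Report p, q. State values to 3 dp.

p = 2.514, q = -0.551

From the data, Σ1 = 4, Σ1/d = 17/168, Σ1/d·1/d = 11209/28224.
Moment sums: Σf = 10, Σ1/d·f = 1/28.
Δ = 4·(11209/28224) − (17/168)² = 14849/9408.
p = (10·(11209/28224) − (17/168)·(1/28))/(14849/9408) = 111988/44547; q = (4·(1/28) − (17/168)·10)/(14849/9408) = -8176/14849.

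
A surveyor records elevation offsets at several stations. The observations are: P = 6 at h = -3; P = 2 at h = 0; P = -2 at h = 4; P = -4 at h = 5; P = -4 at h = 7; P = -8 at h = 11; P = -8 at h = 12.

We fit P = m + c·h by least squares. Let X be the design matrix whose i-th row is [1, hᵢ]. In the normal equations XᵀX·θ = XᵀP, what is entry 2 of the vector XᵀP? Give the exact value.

Entry 2 ↔ basis h, so (XᵀP)_{2} = Σᵢ (h)·Pᵢ = (-3)·(6) + (0)·(2) + (4)·(-2) + (5)·(-4) + (7)·(-4) + (11)·(-8) + (12)·(-8) = -258.

-258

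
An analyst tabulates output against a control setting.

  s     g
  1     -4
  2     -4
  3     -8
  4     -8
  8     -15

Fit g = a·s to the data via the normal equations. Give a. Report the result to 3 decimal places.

Compute the Gram sums: Σs·s = 94.
Moment sums: Σs·g = -188.
Normal equations: [[94]]·[a]ᵀ = [-188]ᵀ.
Hence a = -188 / 94 ≈ -2.

a = -2.000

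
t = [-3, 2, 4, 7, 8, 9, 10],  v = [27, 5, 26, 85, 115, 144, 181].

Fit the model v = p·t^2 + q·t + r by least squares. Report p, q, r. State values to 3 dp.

p = 2.007, q = -2.179, r = 2.184

Entries of AᵀA: Σt^2·t^2 = 23411, Σt^2·t = 2629, Σt^2 = 323, Σt·t = 323, Σt = 37, Σ1 = 7.
Moment sums: Σt^2·v = 41968, Σt·v = 4654, Σv = 583.
AᵀA·[p, q, r]ᵀ = Aᵀv becomes [[23411, 2629, 323]; [2629, 323, 37]; [323, 37, 7]]·[p, q, r]ᵀ = [41968, 4654, 583]ᵀ.
Solving the 3×3 system (Gaussian elimination) gives p = 411775/205152, q = -446933/205152, r = 37343/17096.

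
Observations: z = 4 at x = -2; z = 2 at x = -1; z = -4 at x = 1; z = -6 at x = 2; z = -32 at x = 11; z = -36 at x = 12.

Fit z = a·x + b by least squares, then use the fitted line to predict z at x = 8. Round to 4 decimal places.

The normal system AᵀA·[a, b]ᵀ = Aᵀz is [[275, 23]; [23, 6]]·[a, b]ᵀ = [-810, -72]ᵀ.
det = 275·6 − 23² = 1121.
a = ((-810)·6 − 23·(-72))/1121 = -3204/1121; b = (275·(-72) − 23·(-810))/1121 = -1170/1121.
At x = 8: ẑ = (-3204/1121)·(8) + (-1170/1121)·(1) = -26802/1121.

ẑ = -23.9090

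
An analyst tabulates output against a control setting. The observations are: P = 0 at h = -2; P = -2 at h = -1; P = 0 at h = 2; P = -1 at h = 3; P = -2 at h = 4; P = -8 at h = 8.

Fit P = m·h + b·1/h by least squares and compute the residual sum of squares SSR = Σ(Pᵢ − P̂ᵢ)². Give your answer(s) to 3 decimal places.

SSR = 2.363

Sums needed: Σh·h = 98, Σh·1/h = 6, Σ1/h·1/h = 973/576.
Right-hand side: Σh·P = -73, Σ1/h·P = 1/6.
So MᵀM·[m, b]ᵀ = MᵀP: [[98, 6]; [6, 973/576]]·[m, b]ᵀ = [-73, 1/6]ᵀ.
Eliminating b: (973/576)·(row 1) − 6·(row 2) gives (37309/288)·m = (973/576)·(-73) − 6·(1/6) = -71605/576, so m = -71605/74618.
Then b = ((1/6) − 6·(-71605/74618))/(973/576) = 130848/37309.
Residuals: -6181/37309, 40855/74618, 6181/37309, 52965/74618, 35880/37309, -28408/37309; SSR = 176333/74618.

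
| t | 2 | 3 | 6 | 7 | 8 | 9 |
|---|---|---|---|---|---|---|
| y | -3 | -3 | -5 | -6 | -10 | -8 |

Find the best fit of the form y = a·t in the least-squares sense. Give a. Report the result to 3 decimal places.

Normal-equation sums: Σt·t = 243.
Right-hand side: Σt·y = -239.
So AᵀA·[a]ᵀ = Aᵀy: [[243]]·[a]ᵀ = [-239]ᵀ.
a = (-239)/243 = -0.983539.

a = -0.984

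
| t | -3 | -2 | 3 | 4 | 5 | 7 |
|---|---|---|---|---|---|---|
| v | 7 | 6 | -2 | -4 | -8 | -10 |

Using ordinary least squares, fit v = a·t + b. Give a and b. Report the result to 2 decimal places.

a = -1.76, b = 2.26

The normal equations are: 112·a + 14·b = -165;  14·a + 6·b = -11.
Eliminating b: 6·(row 1) − 14·(row 2) gives 476·a = 6·(-165) − 14·(-11) = -836, so a = -209/119.
Then b = ((-11) − 14·(-209/119))/6 = 77/34.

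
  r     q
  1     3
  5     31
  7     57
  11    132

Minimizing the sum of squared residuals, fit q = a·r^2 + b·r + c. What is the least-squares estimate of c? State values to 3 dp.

c = 0.848

From the data, Σr^2·r^2 = 17668, Σr^2·r = 1800, Σr^2 = 196, Σr·r = 196, Σr = 24, Σ1 = 4.
For Mᵀq: Σr^2·q = 19543, Σr·q = 2009, Σq = 223.
Normal equations: [[17668, 1800, 196]; [1800, 196, 24]; [196, 24, 4]]·[a, b, c]ᵀ = [19543, 2009, 223]ᵀ.
Row-reducing yields a = 47/48, b = 15/13, c = 529/624.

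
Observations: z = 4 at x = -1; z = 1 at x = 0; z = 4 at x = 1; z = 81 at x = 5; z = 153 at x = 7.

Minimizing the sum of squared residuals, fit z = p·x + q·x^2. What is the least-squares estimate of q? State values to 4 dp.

q = 3.0180

Compute the Gram sums: Σx·x = 76, Σx·x^2 = 468, Σx^2·x^2 = 3028.
And Σx·z = 1476, Σx^2·z = 9530.
Normal equations: [[76, 468]; [468, 3028]]·[p, q]ᵀ = [1476, 9530]ᵀ.
Δ = 76·3028 − 468² = 11104.
p = (1476·3028 − 468·9530)/11104 = 1161/1388; q = (76·9530 − 468·1476)/11104 = 4189/1388.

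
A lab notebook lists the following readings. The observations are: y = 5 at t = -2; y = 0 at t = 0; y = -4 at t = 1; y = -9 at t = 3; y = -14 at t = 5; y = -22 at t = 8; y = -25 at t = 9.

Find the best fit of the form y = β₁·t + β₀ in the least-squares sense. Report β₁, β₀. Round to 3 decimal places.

β₁ = -2.708, β₀ = -0.573

The normal equations are: 184·β₁ + 24·β₀ = -512;  24·β₁ + 7·β₀ = -69.
(Σt·t = 184, Σt = 24, Σ1 = 7, Σt·y = -512, Σy = -69.)
Eliminating β₀: 7·(row 1) − 24·(row 2) gives 712·β₁ = 7·(-512) − 24·(-69) = -1928, so β₁ = -241/89.
Then β₀ = ((-69) − 24·(-241/89))/7 = -51/89.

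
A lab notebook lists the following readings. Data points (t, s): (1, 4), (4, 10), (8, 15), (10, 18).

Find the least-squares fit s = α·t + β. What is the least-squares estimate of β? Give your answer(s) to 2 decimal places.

The normal system AᵀA·[α, β]ᵀ = Aᵀs is [[181, 23]; [23, 4]]·[α, β]ᵀ = [344, 47]ᵀ.
Eliminating β: 4·(row 1) − 23·(row 2) gives 195·α = 4·344 − 23·47 = 295, so α = 59/39.
Then β = (47 − 23·(59/39))/4 = 119/39.

β = 3.05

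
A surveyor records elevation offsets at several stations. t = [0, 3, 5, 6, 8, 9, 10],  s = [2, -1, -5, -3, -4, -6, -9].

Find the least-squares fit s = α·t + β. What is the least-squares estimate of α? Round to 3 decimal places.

α = -0.931

Sums needed: Σt·t = 315, Σt = 41, Σ1 = 7.
And Σt·s = -222, Σs = -26.
XᵀX·[α, β]ᵀ = Xᵀs becomes [[315, 41]; [41, 7]]·[α, β]ᵀ = [-222, -26]ᵀ.
det = 315·7 − 41² = 524.
α = ((-222)·7 − 41·(-26))/524 = -122/131; β = (315·(-26) − 41·(-222))/524 = 228/131.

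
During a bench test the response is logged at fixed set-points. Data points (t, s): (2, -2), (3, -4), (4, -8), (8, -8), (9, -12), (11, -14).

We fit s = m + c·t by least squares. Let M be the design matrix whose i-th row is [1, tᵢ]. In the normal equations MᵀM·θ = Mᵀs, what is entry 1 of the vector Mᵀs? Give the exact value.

-48

Entry 1 ↔ basis 1, so (Mᵀs)_{1} = Σᵢ sᵢ = (1)·(-2) + (1)·(-4) + (1)·(-8) + (1)·(-8) + (1)·(-12) + (1)·(-14) = -48.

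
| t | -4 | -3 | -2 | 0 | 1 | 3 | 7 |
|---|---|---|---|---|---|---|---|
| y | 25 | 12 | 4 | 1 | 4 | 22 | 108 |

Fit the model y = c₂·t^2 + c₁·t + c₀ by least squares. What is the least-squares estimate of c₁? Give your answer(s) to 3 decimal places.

c₁ = 1.698

With design matrix M, MᵀM = [[2836, 272, 88]; [272, 88, 2]; [88, 2, 7]] and Mᵀy = [6018, 682, 176]ᵀ.
Inverting the 3×3 Gram matrix, [c₂, c₁, c₀]ᵀ = [2455/1254, 2129/1254, 29/627]ᵀ.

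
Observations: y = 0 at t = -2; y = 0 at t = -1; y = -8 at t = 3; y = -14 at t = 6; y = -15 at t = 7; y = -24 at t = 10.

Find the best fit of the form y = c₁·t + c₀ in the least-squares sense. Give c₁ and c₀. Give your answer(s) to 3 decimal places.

Setting ∂/∂c₁ … = 0 gives: 199·c₁ + 23·c₀ = -453;  23·c₁ + 6·c₀ = -61.
(Σt·t = 199, Σt = 23, Σ1 = 6, Σt·y = -453, Σy = -61.)
det = 199·6 − 23² = 665.
c₁ = ((-453)·6 − 23·(-61))/665 = -263/133; c₀ = (199·(-61) − 23·(-453))/665 = -344/133.

c₁ = -1.977, c₀ = -2.586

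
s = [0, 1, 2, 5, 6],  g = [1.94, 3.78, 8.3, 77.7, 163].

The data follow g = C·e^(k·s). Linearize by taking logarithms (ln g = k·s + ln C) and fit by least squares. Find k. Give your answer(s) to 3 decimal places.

With ln gᵢ as the transformed response and sᵢ as the regressor:
Σs = 14.0000, Σ(s)² = 66.0000, Σln g = 13.5553, Σs·ln g = 57.8890.
Equations: 66.0000·k + 14.0000·ln C = 57.8890;  14.0000·k + 5·ln C = 13.5553.
Solving (det = 134.0000): k = 0.74382, ln C = 0.62837.

k = 0.744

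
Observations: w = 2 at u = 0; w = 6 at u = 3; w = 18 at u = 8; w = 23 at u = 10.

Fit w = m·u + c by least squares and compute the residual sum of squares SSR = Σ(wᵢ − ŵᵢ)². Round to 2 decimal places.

SSR = 3.39

The normal equations are: 173·m + 21·c = 392;  21·m + 4·c = 49.
(Σu·u = 173, Σu = 21, Σ1 = 4, Σu·w = 392, Σw = 49.)
det = 173·4 − 21² = 251.
m = (392·4 − 21·49)/251 = 539/251; c = (173·49 − 21·392)/251 = 245/251.
Residuals: 257/251, -356/251, -39/251, 138/251; SSR = 850/251.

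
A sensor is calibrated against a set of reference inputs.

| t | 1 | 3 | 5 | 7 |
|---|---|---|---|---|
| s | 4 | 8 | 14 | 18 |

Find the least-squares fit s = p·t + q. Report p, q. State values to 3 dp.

p = 2.400, q = 1.400

Entries of XᵀX: Σt·t = 84, Σt = 16, Σ1 = 4.
For Xᵀs: Σt·s = 224, Σs = 44.
Normal equations: [[84, 16]; [16, 4]]·[p, q]ᵀ = [224, 44]ᵀ.
Determinant 84·4 − 16² = 80.
p = (224·4 − 16·44)/80 = 12/5; q = (84·44 − 16·224)/80 = 7/5.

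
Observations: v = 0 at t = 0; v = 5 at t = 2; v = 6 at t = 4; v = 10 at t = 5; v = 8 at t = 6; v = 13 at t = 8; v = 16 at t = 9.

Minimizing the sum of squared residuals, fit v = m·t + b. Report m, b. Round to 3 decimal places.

m = 1.615, b = 0.441

Normal-equation sums: Σt·t = 226, Σt = 34, Σ1 = 7.
For Aᵀv: Σt·v = 380, Σv = 58.
Normal equations: [[226, 34]; [34, 7]]·[m, b]ᵀ = [380, 58]ᵀ.
Δ = 226·7 − 34² = 426.
m = (380·7 − 34·58)/426 = 344/213; b = (226·58 − 34·380)/426 = 94/213.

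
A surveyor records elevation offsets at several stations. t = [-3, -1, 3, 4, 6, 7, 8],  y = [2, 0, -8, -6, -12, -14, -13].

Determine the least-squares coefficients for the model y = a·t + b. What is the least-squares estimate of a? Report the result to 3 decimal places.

Setting ∂/∂a … = 0 gives: 184·a + 24·b = -328;  24·a + 7·b = -51.
Eliminating b: 7·(row 1) − 24·(row 2) gives 712·a = 7·(-328) − 24·(-51) = -1072, so a = -134/89.
Then b = ((-51) − 24·(-134/89))/7 = -189/89.

a = -1.506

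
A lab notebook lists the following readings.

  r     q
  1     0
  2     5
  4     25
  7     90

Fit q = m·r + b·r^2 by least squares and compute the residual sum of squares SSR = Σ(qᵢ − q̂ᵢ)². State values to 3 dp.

SSR = 0.991

From the data, Σr·r = 70, Σr·r^2 = 416, Σr^2·r^2 = 2674.
For Aᵀq: Σr·q = 740, Σr^2·q = 4830.
det = 70·2674 − 416² = 14124.
m = (740·2674 − 416·4830)/14124 = -7630/3531; b = (70·4830 − 416·740)/14124 = 7565/3531.
Residuals: 65/3531, 885/1177, -2245/3531, 515/3531; SSR = 3500/3531.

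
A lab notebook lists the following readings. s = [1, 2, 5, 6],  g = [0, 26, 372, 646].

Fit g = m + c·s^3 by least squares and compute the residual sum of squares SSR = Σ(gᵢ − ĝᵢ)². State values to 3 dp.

SSR = 14.719

The normal system AᵀA·[m, c]ᵀ = Aᵀg is [[4, 350]; [350, 62346]]·[m, c]ᵀ = [1044, 186244]ᵀ.
Δ = 4·62346 − 350² = 126884.
m = (1044·62346 − 350·186244)/126884 = -24044/31721; c = (4·186244 − 350·1044)/126884 = 94894/31721.
Residuals: -70850/31721, 89638/31721, -37494/31721, 18706/31721; SSR = 466896/31721.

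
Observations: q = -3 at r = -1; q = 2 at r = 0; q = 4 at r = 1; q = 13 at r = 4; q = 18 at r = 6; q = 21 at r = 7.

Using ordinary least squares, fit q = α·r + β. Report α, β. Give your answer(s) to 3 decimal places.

α = 2.884, β = 0.994

Entries of XᵀX: Σr·r = 103, Σr = 17, Σ1 = 6.
Moment sums: Σr·q = 314, Σq = 55.
Determinant 103·6 − 17² = 329.
α = (314·6 − 17·55)/329 = 949/329; β = (103·55 − 17·314)/329 = 327/329.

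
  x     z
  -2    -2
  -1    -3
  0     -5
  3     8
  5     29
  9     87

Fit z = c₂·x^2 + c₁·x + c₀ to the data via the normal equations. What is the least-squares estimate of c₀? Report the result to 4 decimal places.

MᵀM·[c₂, c₁, c₀]ᵀ = Mᵀz reads: 7284·c₂ + 872·c₁ + 120·c₀ = 7833;  872·c₂ + 120·c₁ + 14·c₀ = 959;  120·c₂ + 14·c₁ + 6·c₀ = 114.
(Σx^2·x^2 = 7284, Σx^2·x = 872, Σx^2 = 120, Σx·x = 120, Σx = 14, Σ1 = 6, Σx^2·z = 7833, Σx·z = 959, Σz = 114.)
Row-reducing yields c₂ = 37353/38036, c₁ = 657/514, c₀ = -68909/19018.

c₀ = -3.6234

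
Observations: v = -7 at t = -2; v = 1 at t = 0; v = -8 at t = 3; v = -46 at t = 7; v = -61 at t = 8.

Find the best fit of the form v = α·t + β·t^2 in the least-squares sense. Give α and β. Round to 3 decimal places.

α = 0.932, β = -1.073

The normal system XᵀX·[α, β]ᵀ = Xᵀv is [[126, 874]; [874, 6594]]·[α, β]ᵀ = [-820, -6258]ᵀ.
Eliminating β: 6594·(row 1) − 874·(row 2) gives 66968·α = 6594·(-820) − 874·(-6258) = 62412, so α = 15603/16742.
Then β = ((-6258) − 874·(15603/16742))/6594 = -17957/16742.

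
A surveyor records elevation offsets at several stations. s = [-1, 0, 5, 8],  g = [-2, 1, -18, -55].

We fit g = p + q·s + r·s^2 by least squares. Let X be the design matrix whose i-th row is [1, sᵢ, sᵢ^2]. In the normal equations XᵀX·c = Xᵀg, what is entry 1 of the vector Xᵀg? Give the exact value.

-74

Entry 1 ↔ basis 1, so (Xᵀg)_{1} = Σᵢ gᵢ = (1)·(-2) + (1)·(1) + (1)·(-18) + (1)·(-55) = -74.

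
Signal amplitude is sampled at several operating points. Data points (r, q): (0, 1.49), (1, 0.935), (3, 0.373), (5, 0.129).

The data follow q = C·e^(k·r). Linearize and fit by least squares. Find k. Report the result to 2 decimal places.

Taking logs, ln q = k·r + ln C, so regress ln q on r.
Sums: Σr = 9.0000, Σ(r)² = 35.0000, Σln q = -2.7026, Σr·ln q = -13.2655.
Normal system: [[35.0000, 9.0000]; [9.0000, 4]]·[k, ln C]ᵀ = [-13.2655, -2.7026]ᵀ.
Δ = 35.0000·4 − (9.0000)² = 59.0000; k = (-13.2655·4 − 9.0000·-2.7026)/59.0000 = -0.48710, ln C = (35.0000·-2.7026 − 9.0000·-13.2655)/59.0000 = 0.42033.

k = -0.49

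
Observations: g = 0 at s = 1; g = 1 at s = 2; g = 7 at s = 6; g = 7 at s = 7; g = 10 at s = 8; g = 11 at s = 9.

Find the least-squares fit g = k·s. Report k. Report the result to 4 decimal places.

Compute the Gram sums: Σs·s = 235.
For Xᵀg: Σs·g = 272.
So XᵀX·[k]ᵀ = Xᵀg: [[235]]·[k]ᵀ = [272]ᵀ.
k = 272/235 = 1.15745.

k = 1.1574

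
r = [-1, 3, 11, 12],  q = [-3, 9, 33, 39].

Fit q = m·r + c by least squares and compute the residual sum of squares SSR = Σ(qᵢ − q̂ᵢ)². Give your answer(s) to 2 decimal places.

SSR = 4.24

With design matrix M, MᵀM = [[275, 25]; [25, 4]] and Mᵀq = [861, 78]ᵀ.
Determinant 275·4 − 25² = 475.
m = (861·4 − 25·78)/475 = 1494/475; c = (275·78 − 25·861)/475 = -3/19.
Residuals: 144/475, -132/475, -36/25, 672/475; SSR = 2016/475.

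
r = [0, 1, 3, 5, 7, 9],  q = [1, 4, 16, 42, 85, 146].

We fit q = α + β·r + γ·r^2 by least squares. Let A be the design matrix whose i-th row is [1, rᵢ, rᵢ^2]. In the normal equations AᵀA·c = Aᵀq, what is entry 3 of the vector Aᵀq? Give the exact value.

Entry 3 ↔ basis r^2, so (Aᵀq)_{3} = Σᵢ (r^2)·qᵢ = (0)·(1) + (1)·(4) + (9)·(16) + (25)·(42) + (49)·(85) + (81)·(146) = 17189.

17189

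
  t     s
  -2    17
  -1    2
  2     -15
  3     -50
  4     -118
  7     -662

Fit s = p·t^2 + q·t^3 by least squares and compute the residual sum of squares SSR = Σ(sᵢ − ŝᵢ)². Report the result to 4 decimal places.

SSR = 6.6491

Sums needed: Σt^2·t^2 = 2771, Σt^2·t^3 = 18073, Σt^3·t^3 = 122603.
Right-hand side: Σt^2·s = -34766, Σt^3·s = -236226.
MᵀM·[p, q]ᵀ = Mᵀs becomes [[2771, 18073]; [18073, 122603]]·[p, q]ᵀ = [-34766, -236226]ᵀ.
Δ = 2771·122603 − 18073² = 13099584.
p = ((-34766)·122603 − 18073·(-236226))/13099584 = 862075/1637448; q = (2771·(-236226) − 18073·(-34766))/13099584 = -3282041/1637448.
Residuals: -467003/409362, -72435/136454, -146141/136454, -42332/68227, 379820/204681, -123047/409362; SSR = 1360939/204681.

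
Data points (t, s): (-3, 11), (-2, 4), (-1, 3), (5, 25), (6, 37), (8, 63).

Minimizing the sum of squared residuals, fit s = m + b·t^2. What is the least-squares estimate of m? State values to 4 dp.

MᵀM·[m, b]ᵀ = Mᵀs reads: 6·m + 139·b = 143;  139·m + 6115·b = 6107.
(Σ1 = 6, Σt^2 = 139, Σt^2·t^2 = 6115, Σs = 143, Σt^2·s = 6107.)
Determinant 6·6115 − 139² = 17369.
m = (143·6115 − 139·6107)/17369 = 25572/17369; b = (6·6107 − 139·143)/17369 = 16765/17369.

m = 1.4723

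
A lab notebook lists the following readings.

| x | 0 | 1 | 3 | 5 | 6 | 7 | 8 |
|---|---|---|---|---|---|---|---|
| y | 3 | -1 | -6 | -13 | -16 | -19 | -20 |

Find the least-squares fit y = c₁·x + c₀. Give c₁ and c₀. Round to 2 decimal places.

The normal equations are: 184·c₁ + 30·c₀ = -473;  30·c₁ + 7·c₀ = -72.
Δ = 184·7 − 30² = 388.
c₁ = ((-473)·7 − 30·(-72))/388 = -1151/388; c₀ = (184·(-72) − 30·(-473))/388 = 471/194.

c₁ = -2.97, c₀ = 2.43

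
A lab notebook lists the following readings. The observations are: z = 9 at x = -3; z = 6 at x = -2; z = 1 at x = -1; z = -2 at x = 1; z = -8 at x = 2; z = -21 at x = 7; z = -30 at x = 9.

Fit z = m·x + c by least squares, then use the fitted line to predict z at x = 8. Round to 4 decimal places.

Compute the Gram sums: Σx·x = 149, Σx = 13, Σ1 = 7.
For Mᵀz: Σx·z = -475, Σz = -45.
Determinant 149·7 − 13² = 874.
m = ((-475)·7 − 13·(-45))/874 = -1370/437; c = (149·(-45) − 13·(-475))/874 = -265/437.
At x = 8: ẑ = (-1370/437)·(8) + (-265/437)·(1) = -11225/437.

ẑ = -25.6865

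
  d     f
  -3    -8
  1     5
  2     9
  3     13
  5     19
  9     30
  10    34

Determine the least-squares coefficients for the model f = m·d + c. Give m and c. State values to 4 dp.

m = 3.1842, c = 2.2895

From the data, Σd·d = 229, Σd = 27, Σ1 = 7.
And Σd·f = 791, Σf = 102.
So MᵀM·[m, c]ᵀ = Mᵀf: [[229, 27]; [27, 7]]·[m, c]ᵀ = [791, 102]ᵀ.
Determinant 229·7 − 27² = 874.
m = (791·7 − 27·102)/874 = 121/38; c = (229·102 − 27·791)/874 = 87/38.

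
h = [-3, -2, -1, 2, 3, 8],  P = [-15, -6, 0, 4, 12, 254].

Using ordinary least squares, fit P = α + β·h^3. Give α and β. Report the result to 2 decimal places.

The normal system AᵀA·[α, β]ᵀ = AᵀP is [[6, 511]; [511, 263731]]·[α, β]ᵀ = [249, 130857]ᵀ.
Eliminating β: 263731·(row 1) − 511·(row 2) gives 1321265·α = 263731·249 − 511·130857 = -1198908, so α = -1198908/1321265.
Then β = (130857 − 511·(-1198908/1321265))/263731 = 657903/1321265.

α = -0.91, β = 0.50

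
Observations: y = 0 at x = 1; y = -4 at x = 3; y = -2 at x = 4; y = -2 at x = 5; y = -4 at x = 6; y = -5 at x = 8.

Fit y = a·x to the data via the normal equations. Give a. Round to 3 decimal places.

The normal equations are: 151·a = -94.
(Σx·x = 151, Σx·y = -94.)
Hence a = -94 / 151 ≈ -0.622517.

a = -0.623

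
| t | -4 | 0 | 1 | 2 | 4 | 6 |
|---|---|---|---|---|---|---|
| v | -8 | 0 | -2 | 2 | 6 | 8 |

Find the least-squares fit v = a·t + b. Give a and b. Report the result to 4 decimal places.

a = 1.6303, b = -1.4454

Setting ∂/∂a … = 0 gives: 73·a + 9·b = 106;  9·a + 6·b = 6.
(Σt·t = 73, Σt = 9, Σ1 = 6, Σt·v = 106, Σv = 6.)
Δ = 73·6 − 9² = 357.
a = (106·6 − 9·6)/357 = 194/119; b = (73·6 − 9·106)/357 = -172/119.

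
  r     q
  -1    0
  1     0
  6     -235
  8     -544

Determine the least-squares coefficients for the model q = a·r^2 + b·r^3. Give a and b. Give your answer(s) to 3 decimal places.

MᵀM·[a, b]ᵀ = Mᵀq reads: 5394·a + 40544·b = -43276;  40544·a + 308802·b = -329288.
(Σr^2·r^2 = 5394, Σr^2·r^3 = 40544, Σr^3·r^3 = 308802, Σr^2·q = -43276, Σr^3·q = -329288.)
Eliminating b: 308802·(row 1) − 40544·(row 2) gives 21862052·a = 308802·(-43276) − 40544·(-329288) = -13062680, so a = -3265670/5465513.
Then b = ((-329288) − 40544·(-3265670/5465513))/308802 = -5399332/5465513.

a = -0.598, b = -0.988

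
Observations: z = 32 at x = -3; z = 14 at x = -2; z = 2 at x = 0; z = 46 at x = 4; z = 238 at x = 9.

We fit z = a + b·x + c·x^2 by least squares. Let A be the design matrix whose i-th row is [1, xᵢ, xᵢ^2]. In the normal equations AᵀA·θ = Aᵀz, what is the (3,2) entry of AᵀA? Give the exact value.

758

Row 3 ↔ basis x^2, column 2 ↔ basis x, so (AᵀA)_{3,2} = Σᵢ (x^2)·(x) = (9)·(-3) + (4)·(-2) + (0)·(0) + (16)·(4) + (81)·(9) = 758.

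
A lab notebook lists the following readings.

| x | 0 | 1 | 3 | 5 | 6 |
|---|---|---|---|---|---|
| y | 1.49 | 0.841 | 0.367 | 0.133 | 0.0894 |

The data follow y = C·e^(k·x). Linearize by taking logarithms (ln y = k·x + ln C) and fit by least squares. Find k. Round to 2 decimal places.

k = -0.47

Taking logs, ln y = k·x + ln C, so regress ln y on x.
Sums: Σx = 15.0000, Σ(x)² = 71.0000, Σln y = -5.2088, Σx·ln y = -27.7552.
Normal system: [[71.0000, 15.0000]; [15.0000, 5]]·[k, ln C]ᵀ = [-27.7552, -5.2088]ᵀ.
Slope k = (n·Σx·ln y − Σx·Σln y)/(n·Σ(x)² − (Σx)²) = (5·-27.7552 − 15.0000·-5.2088)/130.0000 = -0.46649; ln C = (Σln y − k·Σx)/n = 0.35770.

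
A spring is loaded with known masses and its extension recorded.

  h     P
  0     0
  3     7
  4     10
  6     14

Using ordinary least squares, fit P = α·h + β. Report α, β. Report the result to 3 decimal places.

Setting ∂/∂α … = 0 gives: 61·α + 13·β = 145;  13·α + 4·β = 31.
(Σh·h = 61, Σh = 13, Σ1 = 4, Σh·P = 145, ΣP = 31.)
Δ = 61·4 − 13² = 75.
α = (145·4 − 13·31)/75 = 59/25; β = (61·31 − 13·145)/75 = 2/25.

α = 2.360, β = 0.080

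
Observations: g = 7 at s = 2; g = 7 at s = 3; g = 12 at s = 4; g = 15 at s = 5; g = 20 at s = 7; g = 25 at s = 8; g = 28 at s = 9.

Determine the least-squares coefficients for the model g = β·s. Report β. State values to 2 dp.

Compute the Gram sums: Σs·s = 248.
For Xᵀg: Σs·g = 750.
Normal equations: [[248]]·[β]ᵀ = [750]ᵀ.
β = 750/248 = 3.02419.

β = 3.02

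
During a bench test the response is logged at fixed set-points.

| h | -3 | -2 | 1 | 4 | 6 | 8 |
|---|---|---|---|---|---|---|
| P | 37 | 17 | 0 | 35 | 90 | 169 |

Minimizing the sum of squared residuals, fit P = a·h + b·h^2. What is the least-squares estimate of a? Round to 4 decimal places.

From the data, Σh·h = 130, Σh·h^2 = 758, Σh^2·h^2 = 5746.
Right-hand side: Σh·P = 1887, Σh^2·P = 15017.
Normal equations: [[130, 758]; [758, 5746]]·[a, b]ᵀ = [1887, 15017]ᵀ.
Eliminating b: 5746·(row 1) − 758·(row 2) gives 172416·a = 5746·1887 − 758·15017 = -540184, so a = -67523/21552.
Then b = (15017 − 758·(-67523/21552))/5746 = 65233/21552.

a = -3.1330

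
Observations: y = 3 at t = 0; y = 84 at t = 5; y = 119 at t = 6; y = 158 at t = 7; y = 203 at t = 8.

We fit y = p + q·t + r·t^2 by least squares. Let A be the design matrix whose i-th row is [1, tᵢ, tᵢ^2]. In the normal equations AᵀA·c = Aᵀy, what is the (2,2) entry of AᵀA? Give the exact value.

174

Row 2 ↔ basis t, column 2 ↔ basis t, so (AᵀA)_{2,2} = Σᵢ (t)·(t) = (0)·(0) + (5)·(5) + (6)·(6) + (7)·(7) + (8)·(8) = 174.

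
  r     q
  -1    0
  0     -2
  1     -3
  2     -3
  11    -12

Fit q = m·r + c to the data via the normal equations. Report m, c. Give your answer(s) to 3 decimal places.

m = -0.955, c = -1.517

Normal-equation sums: Σr·r = 127, Σr = 13, Σ1 = 5.
For Mᵀq: Σr·q = -141, Σq = -20.
So MᵀM·[m, c]ᵀ = Mᵀq: [[127, 13]; [13, 5]]·[m, c]ᵀ = [-141, -20]ᵀ.
Δ = 127·5 − 13² = 466.
m = ((-141)·5 − 13·(-20))/466 = -445/466; c = (127·(-20) − 13·(-141))/466 = -707/466.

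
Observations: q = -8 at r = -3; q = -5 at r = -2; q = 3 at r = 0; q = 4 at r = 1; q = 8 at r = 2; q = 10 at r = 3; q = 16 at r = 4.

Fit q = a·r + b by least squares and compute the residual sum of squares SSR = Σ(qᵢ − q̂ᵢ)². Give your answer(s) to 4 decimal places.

Forming MᵀM = [[43, 5]; [5, 7]] and Mᵀq = [148, 28]ᵀ gives MᵀM·[a, b]ᵀ = Mᵀq.
Determinant 43·7 − 5² = 276.
a = (148·7 − 5·28)/276 = 224/69; b = (43·28 − 5·148)/276 = 116/69.
Residuals: 4/69, -13/69, 91/69, -64/69, -4/23, -98/69, 4/3; SSR = 446/69.

SSR = 6.4638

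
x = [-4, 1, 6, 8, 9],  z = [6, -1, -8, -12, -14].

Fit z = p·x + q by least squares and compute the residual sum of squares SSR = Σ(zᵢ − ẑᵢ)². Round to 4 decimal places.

The normal system MᵀM·[p, q]ᵀ = Mᵀz is [[198, 20]; [20, 5]]·[p, q]ᵀ = [-295, -29]ᵀ.
Δ = 198·5 − 20² = 590.
p = ((-295)·5 − 20·(-29))/590 = -179/118; q = (198·(-29) − 20·(-295))/590 = 79/295.
Residuals: -99/295, 147/590, 246/295, -39/295, -363/590; SSR = 747/590.

SSR = 1.2661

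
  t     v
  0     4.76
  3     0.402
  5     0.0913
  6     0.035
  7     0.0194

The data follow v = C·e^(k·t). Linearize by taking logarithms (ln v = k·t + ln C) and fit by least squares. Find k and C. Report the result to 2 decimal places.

k = -0.79, C = 4.60

Taking logs, ln v = k·t + ln C, so regress ln v on t.
Σt = 21.0000, Σ(t)² = 119.0000, Σln v = -9.0395, Σt·ln v = -62.4138.
Equations: 119.0000·k + 21.0000·ln C = -62.4138;  21.0000·k + 5·ln C = -9.0395.
Slope k = (n·Σt·ln v − Σt·Σln v)/(n·Σ(t)² − (Σt)²) = (5·-62.4138 − 21.0000·-9.0395)/154.0000 = -0.79375; ln C = (Σln v − k·Σt)/n = 1.52586, so C = exp(1.52586) = 4.59910.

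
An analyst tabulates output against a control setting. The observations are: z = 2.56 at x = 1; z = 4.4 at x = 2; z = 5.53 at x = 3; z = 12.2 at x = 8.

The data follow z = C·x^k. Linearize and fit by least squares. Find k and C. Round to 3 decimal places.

k = 0.745, C = 2.553

With ln zᵢ as the transformed response and ln xᵢ as the regressor:
Σln x = 3.8712, Σ(ln x)² = 6.0115, Σln z = 6.6332, Σln x·ln z = 8.1074.
Equations: 6.0115·k + 3.8712·ln C = 8.1074;  3.8712·k + 4·ln C = 6.6332.
Solving (det = 9.0597): k = 0.74516, ln C = 0.93714, so C = exp(0.93714) = 2.55267.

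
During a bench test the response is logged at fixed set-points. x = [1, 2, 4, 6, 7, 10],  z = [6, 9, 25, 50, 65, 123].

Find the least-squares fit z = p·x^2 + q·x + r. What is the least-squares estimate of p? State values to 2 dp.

p = 1.06

From the data, Σx^2·x^2 = 13970, Σx^2·x = 1632, Σx^2 = 206, Σx·x = 206, Σx = 30, Σ1 = 6.
Moment sums: Σx^2·z = 17727, Σx·z = 2109, Σz = 278.
So AᵀA·[p, q, r]ᵀ = Aᵀz: [[13970, 1632, 206]; [1632, 206, 30]; [206, 30, 6]]·[p, q, r]ᵀ = [17727, 2109, 278]ᵀ.
Solving the 3×3 system (Gaussian elimination) gives p = 5437/5110, q = 1023/730, r = 7144/2555.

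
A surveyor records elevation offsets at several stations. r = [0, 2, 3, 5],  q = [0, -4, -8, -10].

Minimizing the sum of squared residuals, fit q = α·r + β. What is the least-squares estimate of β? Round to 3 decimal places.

From the data, Σr·r = 38, Σr = 10, Σ1 = 4.
And Σr·q = -82, Σq = -22.
Determinant 38·4 − 10² = 52.
α = ((-82)·4 − 10·(-22))/52 = -27/13; β = (38·(-22) − 10·(-82))/52 = -4/13.

β = -0.308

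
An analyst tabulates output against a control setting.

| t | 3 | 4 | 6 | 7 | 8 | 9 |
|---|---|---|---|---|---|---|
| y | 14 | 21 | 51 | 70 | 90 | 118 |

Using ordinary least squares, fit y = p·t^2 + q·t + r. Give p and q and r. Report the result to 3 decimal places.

p = 1.696, q = -3.018, r = 7.179

Normal-equation sums: Σt^2·t^2 = 14691, Σt^2·t = 1891, Σt^2 = 255, Σt·t = 255, Σt = 37, Σ1 = 6.
For Mᵀy: Σt^2·y = 21046, Σt·y = 2704, Σy = 364.
MᵀM·[p, q, r]ᵀ = Mᵀy becomes [[14691, 1891, 255]; [1891, 255, 37]; [255, 37, 6]]·[p, q, r]ᵀ = [21046, 2704, 364]ᵀ.
Row-reducing yields p = 95/56, q = -169/56, r = 201/28.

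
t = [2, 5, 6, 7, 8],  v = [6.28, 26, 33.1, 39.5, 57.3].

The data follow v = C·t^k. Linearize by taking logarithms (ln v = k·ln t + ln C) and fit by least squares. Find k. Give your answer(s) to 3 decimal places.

Taking logs, ln v = k·ln t + ln C, so regress ln v on ln t.
AᵀA = [[14.3918, 8.1197]; [8.1197, 5]], rhs = [28.3595, 16.3196]ᵀ  (here Σln t = 8.1197, Σ(ln t)² = 14.3918, Σln v = 16.3196, Σln t·ln v = 28.3595).
Slope k = (n·Σln t·ln v − Σln t·Σln v)/(n·Σ(ln t)² − (Σln t)²) = (5·28.3595 − 8.1197·16.3196)/6.0295 = 1.54036; ln C = (Σln v − k·Σln t)/n = 0.76248.

k = 1.540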